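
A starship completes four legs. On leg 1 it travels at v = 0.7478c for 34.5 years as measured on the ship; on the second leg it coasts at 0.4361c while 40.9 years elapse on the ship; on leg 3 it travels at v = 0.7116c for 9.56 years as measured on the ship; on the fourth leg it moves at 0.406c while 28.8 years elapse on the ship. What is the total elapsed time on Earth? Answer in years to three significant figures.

Leg 1: γ = 1/√(1 − 0.7478²) = 1/√0.4408 = 1.506; Δt_1 = 1.506 × 34.5 = 51.96 years.
Leg 2: γ = 1/√(1 − 0.4361²) = 1/√0.8098 = 1.111; Δt_2 = 1.111 × 40.9 = 45.45 years.
Leg 3: γ = 1/√(1 − 0.7116²) = 1/√0.4936 = 1.423; Δt_3 = 1.423 × 9.56 = 13.61 years.
Leg 4: γ = 1/√(1 − 0.406²) = 1/√0.8352 = 1.094; Δt_4 = 1.094 × 28.8 = 31.51 years.
Total: 51.96 + 45.45 + 13.61 + 31.51 years.

Δt = 143 years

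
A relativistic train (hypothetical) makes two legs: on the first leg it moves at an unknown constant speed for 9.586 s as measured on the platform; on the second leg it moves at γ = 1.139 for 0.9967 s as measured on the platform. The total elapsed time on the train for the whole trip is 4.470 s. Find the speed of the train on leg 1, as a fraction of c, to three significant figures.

Leg 1: speed unknown; τ_1 = 9.586/γ_1.
Leg 2: γ = 1.139; τ_2 = 0.9967/1.139 = 0.8751 s.
Total proper time: τ_1 + 0.8751 = 4.470, so τ_1 = 4.470 − 0.8751 = 3.595 s.
γ_1 = 9.586/3.595 = 2.667; β = √(1 − 1/γ²) = √0.8594.

β = 0.927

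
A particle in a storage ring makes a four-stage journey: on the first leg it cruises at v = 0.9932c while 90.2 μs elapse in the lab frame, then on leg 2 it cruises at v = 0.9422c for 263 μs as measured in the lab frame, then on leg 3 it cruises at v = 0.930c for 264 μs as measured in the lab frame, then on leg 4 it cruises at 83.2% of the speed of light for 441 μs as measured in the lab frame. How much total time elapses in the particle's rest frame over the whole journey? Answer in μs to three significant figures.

τ = 440 μs

Leg 1: γ = 1/√(1 − 0.9932²) = 1/√0.01355 = 8.590; τ_1 = 90.2/8.590 = 10.50 μs.
Leg 2: γ = 1/√(1 − 0.9422²) = 1/√0.1123 = 2.985; τ_2 = 263/2.985 = 88.12 μs.
Leg 3: γ = 1/√(1 − 0.930²) = 1/√0.1351 = 2.721; τ_3 = 264/2.721 = 97.04 μs.
Leg 4: β = 0.832; γ = 1/√(1 − 0.832²) = 1/√0.3078 = 1.803; τ_4 = 441/1.803 = 244.7 μs.
Total: 10.50 + 88.12 + 97.04 + 244.7 μs.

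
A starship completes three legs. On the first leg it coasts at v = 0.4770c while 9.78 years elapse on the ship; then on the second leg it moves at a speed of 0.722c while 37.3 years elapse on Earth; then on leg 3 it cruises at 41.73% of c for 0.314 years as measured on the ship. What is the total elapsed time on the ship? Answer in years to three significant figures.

Leg 1: 9.78 years is already measured on the ship.
Leg 2: γ = 1/√(1 − 0.722²) = 1/√0.4787 = 1.445; τ_2 = 37.3/1.445 = 25.81 years.
Leg 3: 0.314 years is already measured on the ship.
Total: 9.780 + 25.81 + 0.3140 years.

τ = 35.9 years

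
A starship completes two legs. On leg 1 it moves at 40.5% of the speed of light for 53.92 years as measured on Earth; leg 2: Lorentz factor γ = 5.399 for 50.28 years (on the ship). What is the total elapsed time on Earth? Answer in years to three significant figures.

Leg 1: 53.92 years is already measured on Earth.
Leg 2: γ = 5.399; Δt_2 = 5.399 × 50.28 = 271.5 years.
Total: 53.92 + 271.5 years.

Δt = 325 years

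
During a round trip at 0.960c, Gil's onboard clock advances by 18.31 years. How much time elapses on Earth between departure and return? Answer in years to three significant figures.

γ = 1/√(1 − 0.960²) = 25/7 ≈ 3.571
Earth-frame duration is the dilated interval: Δt = γτ = 3.571 × 18.31 years.

Δt = 65.4 years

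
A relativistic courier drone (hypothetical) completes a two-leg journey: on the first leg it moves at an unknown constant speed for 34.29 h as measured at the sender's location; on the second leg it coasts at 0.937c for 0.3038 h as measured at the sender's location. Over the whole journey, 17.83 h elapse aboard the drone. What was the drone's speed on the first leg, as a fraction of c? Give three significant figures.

Leg 1: speed unknown; τ_1 = 34.29/γ_1.
Leg 2: γ = 1/√(1 − 0.937²) = 1/√0.1220 = 2.863; τ_2 = 0.3038/2.863 = 0.1061 h.
Total proper time: τ_1 + 0.1061 = 17.83, so τ_1 = 17.83 − 0.1061 = 17.72 h.
γ_1 = 34.29/17.72 = 1.935; β = √(1 − 1/γ²) = √0.7328.

β = 0.856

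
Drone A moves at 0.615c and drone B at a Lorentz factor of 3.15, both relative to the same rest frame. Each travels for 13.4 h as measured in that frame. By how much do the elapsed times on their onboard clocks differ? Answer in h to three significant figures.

|τ_A − τ_B| = 6.31 h

A: γ = 1/√(1 − 0.615²) = 1/√0.6218 = 1.268; τ_A = 13.4/1.268 = 10.57 h.
B: γ = 3.15; τ_B = 13.4/3.150 = 4.254 h.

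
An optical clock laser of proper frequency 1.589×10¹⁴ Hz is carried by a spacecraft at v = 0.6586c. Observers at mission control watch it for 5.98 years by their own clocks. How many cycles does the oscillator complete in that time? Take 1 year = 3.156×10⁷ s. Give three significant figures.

γ = 1/√(1 − 0.6586²) = 1/√0.5662 = 1.329
During 5.98 years of lab time, the oscillator's proper time advances by τ = Δt/γ = 5.98/1.329 = 4.500 years = 1.420×10⁸ s.
N = f × τ = 1.589×10¹⁴ × 1.420×10⁸ = 2.257×10²².

N = 2.26×10²²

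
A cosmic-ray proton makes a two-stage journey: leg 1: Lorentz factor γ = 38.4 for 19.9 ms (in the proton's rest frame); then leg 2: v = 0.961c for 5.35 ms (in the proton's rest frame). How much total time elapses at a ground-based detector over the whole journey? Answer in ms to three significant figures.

Δt = 784 ms

Leg 1: γ = 38.4; Δt_1 = 38.40 × 19.9 = 764.2 ms.
Leg 2: γ = 1/√(1 − 0.961²) = 1/√0.07648 = 3.616; Δt_2 = 3.616 × 5.35 = 19.35 ms.
Total: 764.2 + 19.35 ms.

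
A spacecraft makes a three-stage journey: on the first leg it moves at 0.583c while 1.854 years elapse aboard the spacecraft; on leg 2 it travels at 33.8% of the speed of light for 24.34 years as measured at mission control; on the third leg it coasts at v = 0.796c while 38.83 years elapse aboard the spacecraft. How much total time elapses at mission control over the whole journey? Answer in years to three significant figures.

Δt = 90.8 years

Leg 1: γ = 1/√(1 − 0.583²) = 1/√0.6601 = 1.231; Δt_1 = 1.231 × 1.854 = 2.282 years.
Leg 2: 24.34 years is already measured at mission control.
Leg 3: γ = 1/√(1 − 0.796²) = 1/√0.3664 = 1.652; Δt_3 = 1.652 × 38.83 = 64.15 years.
Total: 2.282 + 24.34 + 64.15 years.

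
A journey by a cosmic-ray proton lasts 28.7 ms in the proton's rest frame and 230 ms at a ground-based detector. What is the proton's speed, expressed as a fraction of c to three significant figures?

β = 0.992

The proper time is measured in the proton's rest frame (both events occur at the proton's location); Δt is measured at a ground-based detector. γ = Δt/τ = 230/28.7 = 8.014.
β = √(1 − 1/γ²) = √(1 − 0.01557) = √0.9844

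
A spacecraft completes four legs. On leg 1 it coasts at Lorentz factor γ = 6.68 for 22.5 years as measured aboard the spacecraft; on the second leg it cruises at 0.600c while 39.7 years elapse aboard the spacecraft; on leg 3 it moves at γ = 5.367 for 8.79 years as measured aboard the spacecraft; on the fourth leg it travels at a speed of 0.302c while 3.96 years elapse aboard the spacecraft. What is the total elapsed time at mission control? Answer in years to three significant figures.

Δt = 251 years

Leg 1: γ = 6.68; Δt_1 = 6.680 × 22.5 = 150.3 years.
Leg 2: γ = 1/√(1 − 0.600²) = 5/4 = 1.250; Δt_2 = 1.250 × 39.7 = 49.62 years.
Leg 3: γ = 5.367; Δt_3 = 5.367 × 8.79 = 47.18 years.
Leg 4: γ = 1/√(1 − 0.302²) = 1/√0.9088 = 1.049; Δt_4 = 1.049 × 3.96 = 4.154 years.
Total: 150.3 + 49.62 + 47.18 + 4.154 years.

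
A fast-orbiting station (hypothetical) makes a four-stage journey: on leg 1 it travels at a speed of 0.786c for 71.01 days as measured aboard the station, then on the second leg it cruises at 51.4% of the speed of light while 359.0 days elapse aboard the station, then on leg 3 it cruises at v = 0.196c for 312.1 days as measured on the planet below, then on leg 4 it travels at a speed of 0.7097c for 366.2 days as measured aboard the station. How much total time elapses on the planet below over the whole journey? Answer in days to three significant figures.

Leg 1: γ = 1/√(1 − 0.786²) = 1/√0.3822 = 1.618; Δt_1 = 1.618 × 71.01 = 114.9 days.
Leg 2: β = 0.514; γ = 1/√(1 − 0.514²) = 1/√0.7358 = 1.166; Δt_2 = 1.166 × 359.0 = 418.5 days.
Leg 3: 312.1 days is already measured on the planet below.
Leg 4: γ = 1/√(1 − 0.7097²) = 1/√0.4963 = 1.419; Δt_4 = 1.419 × 366.2 = 519.8 days.
Total: 114.9 + 418.5 + 312.1 + 519.8 days.

Δt = 1370 days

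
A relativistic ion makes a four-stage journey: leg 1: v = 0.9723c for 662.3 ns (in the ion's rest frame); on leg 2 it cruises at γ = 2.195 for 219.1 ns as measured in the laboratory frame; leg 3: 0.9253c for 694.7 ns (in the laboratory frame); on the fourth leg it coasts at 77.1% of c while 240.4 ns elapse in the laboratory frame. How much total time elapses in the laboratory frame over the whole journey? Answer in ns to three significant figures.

Leg 1: γ = 1/√(1 − 0.9723²) = 1/√0.05463 = 4.278; Δt_1 = 4.278 × 662.3 = 2834 ns.
Leg 2: 219.1 ns is already measured in the laboratory frame.
Leg 3: 694.7 ns is already measured in the laboratory frame.
Leg 4: 240.4 ns is already measured in the laboratory frame.
Total: 2834 + 219.1 + 694.7 + 240.4 ns.

Δt = 3990 ns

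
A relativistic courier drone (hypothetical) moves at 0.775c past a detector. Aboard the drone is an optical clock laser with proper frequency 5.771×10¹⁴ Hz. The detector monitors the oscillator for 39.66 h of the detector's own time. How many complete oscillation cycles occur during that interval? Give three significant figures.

γ = 1/√(1 − 0.775²) = 1/√0.3994 = 1.582
During 39.66 h of lab time, the oscillator's proper time advances by τ = Δt/γ = 39.66/1.582 = 25.06 h = 9.023×10⁴ s.
N = f × τ = 5.771×10¹⁴ × 9.023×10⁴ = 5.207×10¹⁹.

N = 5.21×10¹⁹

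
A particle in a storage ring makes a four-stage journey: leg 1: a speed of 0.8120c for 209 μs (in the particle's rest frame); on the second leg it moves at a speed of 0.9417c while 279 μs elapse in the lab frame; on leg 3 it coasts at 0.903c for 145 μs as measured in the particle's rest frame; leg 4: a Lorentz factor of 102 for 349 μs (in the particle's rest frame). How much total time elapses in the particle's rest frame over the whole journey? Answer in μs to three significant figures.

τ = 797 μs

Leg 1: 209 μs is already measured in the particle's rest frame.
Leg 2: γ = 1/√(1 − 0.9417²) = 1/√0.1132 = 2.972; τ_2 = 279/2.972 = 93.87 μs.
Leg 3: 145 μs is already measured in the particle's rest frame.
Leg 4: 349 μs is already measured in the particle's rest frame.
Total: 209.0 + 93.87 + 145.0 + 349.0 μs.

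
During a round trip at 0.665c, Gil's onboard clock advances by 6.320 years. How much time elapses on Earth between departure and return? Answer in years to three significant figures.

γ = 1/√(1 − 0.665²) = 1/√0.5578 = 1.339
Earth-frame duration is the dilated interval: Δt = γτ = 1.339 × 6.320 years.

Δt = 8.46 years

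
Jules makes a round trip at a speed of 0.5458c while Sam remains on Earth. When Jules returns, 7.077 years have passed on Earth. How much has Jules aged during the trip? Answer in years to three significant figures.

γ = 1/√(1 − 0.5458²) = 1/√0.7021 = 1.193
Jules's clock measures proper time along the trip: τ = Δt/γ = 7.077/1.193 years.

τ = 5.93 years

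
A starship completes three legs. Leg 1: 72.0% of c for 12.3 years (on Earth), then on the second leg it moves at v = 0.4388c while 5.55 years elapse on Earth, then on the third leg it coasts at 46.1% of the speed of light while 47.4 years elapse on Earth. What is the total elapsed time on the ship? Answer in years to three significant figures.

τ = 55.6 years

Leg 1: β = 0.720; γ = 1/√(1 − 0.720²) = 1/√0.4816 = 1.441; τ_1 = 12.3/1.441 = 8.536 years.
Leg 2: γ = 1/√(1 − 0.4388²) = 1/√0.8075 = 1.113; τ_2 = 5.55/1.113 = 4.987 years.
Leg 3: β = 0.461; γ = 1/√(1 − 0.461²) = 1/√0.7875 = 1.127; τ_3 = 47.4/1.127 = 42.06 years.
Total: 8.536 + 4.987 + 42.06 years.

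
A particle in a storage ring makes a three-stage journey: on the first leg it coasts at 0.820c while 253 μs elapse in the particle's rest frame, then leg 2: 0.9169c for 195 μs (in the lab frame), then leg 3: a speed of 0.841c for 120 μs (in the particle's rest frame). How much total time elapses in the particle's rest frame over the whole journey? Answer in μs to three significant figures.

τ = 451 μs

Leg 1: 253 μs is already measured in the particle's rest frame.
Leg 2: γ = 1/√(1 − 0.9169²) = 1/√0.1593 = 2.506; τ_2 = 195/2.506 = 77.83 μs.
Leg 3: 120 μs is already measured in the particle's rest frame.
Total: 253.0 + 77.83 + 120.0 μs.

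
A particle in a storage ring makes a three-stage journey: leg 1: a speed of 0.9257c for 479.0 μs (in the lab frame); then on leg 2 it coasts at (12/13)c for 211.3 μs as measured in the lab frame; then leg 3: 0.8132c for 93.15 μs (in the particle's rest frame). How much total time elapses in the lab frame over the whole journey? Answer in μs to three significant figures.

Leg 1: 479.0 μs is already measured in the lab frame.
Leg 2: 211.3 μs is already measured in the lab frame.
Leg 3: γ = 1/√(1 − 0.8132²) = 1/√0.3387 = 1.718; Δt_3 = 1.718 × 93.15 = 160.1 μs.
Total: 479.0 + 211.3 + 160.1 μs.

Δt = 850 μs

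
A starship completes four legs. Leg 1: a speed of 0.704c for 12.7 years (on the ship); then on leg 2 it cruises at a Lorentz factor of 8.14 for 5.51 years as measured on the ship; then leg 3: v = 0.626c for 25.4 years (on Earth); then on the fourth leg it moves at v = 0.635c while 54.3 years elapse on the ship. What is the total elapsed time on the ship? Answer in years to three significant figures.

Leg 1: 12.7 years is already measured on the ship.
Leg 2: 5.51 years is already measured on the ship.
Leg 3: γ = 1/√(1 − 0.626²) = 1/√0.6081 = 1.282; τ_3 = 25.4/1.282 = 19.81 years.
Leg 4: 54.3 years is already measured on the ship.
Total: 12.70 + 5.510 + 19.81 + 54.30 years.

τ = 92.3 years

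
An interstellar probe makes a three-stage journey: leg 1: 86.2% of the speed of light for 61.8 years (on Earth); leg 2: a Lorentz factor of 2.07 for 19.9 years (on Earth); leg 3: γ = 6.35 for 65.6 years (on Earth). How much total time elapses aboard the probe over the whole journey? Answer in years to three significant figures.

Leg 1: β = 0.862; γ = 1/√(1 − 0.862²) = 1/√0.2570 = 1.973; τ_1 = 61.8/1.973 = 31.33 years.
Leg 2: γ = 2.07; τ_2 = 19.9/2.070 = 9.614 years.
Leg 3: γ = 6.35; τ_3 = 65.6/6.350 = 10.33 years.
Total: 31.33 + 9.614 + 10.33 years.

τ = 51.3 years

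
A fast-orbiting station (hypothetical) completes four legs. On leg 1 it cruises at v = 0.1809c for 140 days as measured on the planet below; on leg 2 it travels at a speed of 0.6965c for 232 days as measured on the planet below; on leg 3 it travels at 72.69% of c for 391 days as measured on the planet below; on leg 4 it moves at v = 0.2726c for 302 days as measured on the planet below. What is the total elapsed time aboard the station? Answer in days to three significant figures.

τ = 863 days

Leg 1: γ = 1/√(1 − 0.1809²) = 1/√0.9673 = 1.017; τ_1 = 140/1.017 = 137.7 days.
Leg 2: γ = 1/√(1 − 0.6965²) = 1/√0.5149 = 1.394; τ_2 = 232/1.394 = 166.5 days.
Leg 3: β = 0.7269; γ = 1/√(1 − 0.7269²) = 1/√0.4716 = 1.456; τ_3 = 391/1.456 = 268.5 days.
Leg 4: γ = 1/√(1 − 0.2726²) = 1/√0.9257 = 1.039; τ_4 = 302/1.039 = 290.6 days.
Total: 137.7 + 166.5 + 268.5 + 290.6 days.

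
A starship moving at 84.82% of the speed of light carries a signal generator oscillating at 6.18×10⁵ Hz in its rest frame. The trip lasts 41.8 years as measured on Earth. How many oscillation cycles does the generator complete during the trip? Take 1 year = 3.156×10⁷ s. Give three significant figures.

β = 0.8482; γ = 1/√(1 − 0.8482²) = 1/√0.2806 = 1.888
The oscillator's own cycle count is N = f × τ where τ is the proper time on the ship. τ = Δt/γ = 41.8/1.888 = 22.14 years = 6.988×10⁸ s.
N = 6.18×10⁵ × 6.988×10⁸ = 4.318×10¹⁴.

N = 4.32×10¹⁴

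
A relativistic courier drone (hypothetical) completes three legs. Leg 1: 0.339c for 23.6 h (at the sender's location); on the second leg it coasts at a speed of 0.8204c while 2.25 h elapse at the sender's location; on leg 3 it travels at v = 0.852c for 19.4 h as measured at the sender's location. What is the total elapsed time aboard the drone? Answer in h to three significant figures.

Leg 1: γ = 1/√(1 − 0.339²) = 1/√0.8851 = 1.063; τ_1 = 23.6/1.063 = 22.20 h.
Leg 2: γ = 1/√(1 − 0.8204²) = 1/√0.3269 = 1.749; τ_2 = 2.25/1.749 = 1.287 h.
Leg 3: γ = 1/√(1 − 0.852²) = 1/√0.2741 = 1.910; τ_3 = 19.4/1.910 = 10.16 h.
Total: 22.20 + 1.287 + 10.16 h.

τ = 33.6 h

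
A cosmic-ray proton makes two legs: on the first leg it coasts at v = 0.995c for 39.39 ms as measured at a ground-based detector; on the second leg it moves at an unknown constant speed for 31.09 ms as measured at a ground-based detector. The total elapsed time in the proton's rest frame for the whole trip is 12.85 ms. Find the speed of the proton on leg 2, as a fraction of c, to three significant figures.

β = 0.958

Leg 1: γ = 1/√(1 − 0.995²) = 1/√0.009975 = 10.01; τ_1 = 39.39/10.01 = 3.934 ms.
Leg 2: speed unknown; τ_2 = 31.09/γ_2.
Total proper time: 3.934 + τ_2 = 12.85, so τ_2 = 12.85 − 3.934 = 8.916 ms.
γ_2 = 31.09/8.916 = 3.487; β = √(1 − 1/γ²) = √0.9178.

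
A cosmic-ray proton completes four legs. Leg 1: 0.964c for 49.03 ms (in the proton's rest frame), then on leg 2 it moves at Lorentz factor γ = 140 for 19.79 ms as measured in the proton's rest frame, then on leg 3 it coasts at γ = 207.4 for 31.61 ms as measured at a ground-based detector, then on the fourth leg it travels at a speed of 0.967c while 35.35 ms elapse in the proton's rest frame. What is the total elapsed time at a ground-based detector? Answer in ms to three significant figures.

Leg 1: γ = 1/√(1 − 0.964²) = 1/√0.07070 = 3.761; Δt_1 = 3.761 × 49.03 = 184.4 ms.
Leg 2: γ = 140; Δt_2 = 140.0 × 19.79 = 2771 ms.
Leg 3: 31.61 ms is already measured at a ground-based detector.
Leg 4: γ = 1/√(1 − 0.967²) = 1/√0.06491 = 3.925; Δt_4 = 3.925 × 35.35 = 138.7 ms.
Total: 184.4 + 2771 + 31.61 + 138.7 ms.

Δt = 3130 ms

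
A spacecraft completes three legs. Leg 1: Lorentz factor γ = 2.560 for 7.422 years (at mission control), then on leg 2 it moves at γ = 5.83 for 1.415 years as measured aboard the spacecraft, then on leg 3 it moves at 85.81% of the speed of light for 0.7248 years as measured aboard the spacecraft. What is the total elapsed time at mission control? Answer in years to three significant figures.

Leg 1: 7.422 years is already measured at mission control.
Leg 2: γ = 5.83; Δt_2 = 5.830 × 1.415 = 8.249 years.
Leg 3: β = 0.8581; γ = 1/√(1 − 0.8581²) = 1/√0.2637 = 1.947; Δt_3 = 1.947 × 0.7248 = 1.412 years.
Total: 7.422 + 8.249 + 1.412 years.

Δt = 17.1 years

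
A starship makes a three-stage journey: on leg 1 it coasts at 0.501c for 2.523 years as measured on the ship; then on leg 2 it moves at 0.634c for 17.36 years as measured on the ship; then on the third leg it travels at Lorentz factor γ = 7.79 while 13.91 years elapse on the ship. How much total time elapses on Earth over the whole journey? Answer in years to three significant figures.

Δt = 134 years

Leg 1: γ = 1/√(1 − 0.501²) = 1/√0.7490 = 1.155; Δt_1 = 1.155 × 2.523 = 2.915 years.
Leg 2: γ = 1/√(1 − 0.634²) = 1/√0.5980 = 1.293; Δt_2 = 1.293 × 17.36 = 22.45 years.
Leg 3: γ = 7.79; Δt_3 = 7.790 × 13.91 = 108.4 years.
Total: 2.915 + 22.45 + 108.4 years.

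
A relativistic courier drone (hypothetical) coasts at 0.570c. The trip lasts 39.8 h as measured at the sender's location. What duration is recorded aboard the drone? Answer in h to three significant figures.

τ = 32.7 h

γ = 1/√(1 − 0.570²) = 1/√0.6751 = 1.217
The interval measured at the sender's location is the dilated one; the clock aboard the drone measures the proper time τ = Δt/γ = 39.8/1.217 h.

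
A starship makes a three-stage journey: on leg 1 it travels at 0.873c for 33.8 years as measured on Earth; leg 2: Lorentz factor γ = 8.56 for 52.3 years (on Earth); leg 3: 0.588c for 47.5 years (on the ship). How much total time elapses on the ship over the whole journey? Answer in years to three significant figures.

τ = 70.1 years

Leg 1: γ = 1/√(1 − 0.873²) = 1/√0.2379 = 2.050; τ_1 = 33.8/2.050 = 16.48 years.
Leg 2: γ = 8.56; τ_2 = 52.3/8.560 = 6.110 years.
Leg 3: 47.5 years is already measured on the ship.
Total: 16.48 + 6.110 + 47.50 years.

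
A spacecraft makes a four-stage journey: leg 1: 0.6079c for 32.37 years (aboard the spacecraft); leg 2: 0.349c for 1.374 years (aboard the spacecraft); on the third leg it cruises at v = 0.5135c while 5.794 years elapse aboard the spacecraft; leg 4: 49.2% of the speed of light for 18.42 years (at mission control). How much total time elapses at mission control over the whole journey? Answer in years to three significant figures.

Δt = 67.4 years

Leg 1: γ = 1/√(1 − 0.6079²) = 1/√0.6305 = 1.259; Δt_1 = 1.259 × 32.37 = 40.77 years.
Leg 2: γ = 1/√(1 − 0.349²) = 1/√0.8782 = 1.067; Δt_2 = 1.067 × 1.374 = 1.466 years.
Leg 3: γ = 1/√(1 − 0.5135²) = 1/√0.7363 = 1.165; Δt_3 = 1.165 × 5.794 = 6.752 years.
Leg 4: 18.42 years is already measured at mission control.
Total: 40.77 + 1.466 + 6.752 + 18.42 years.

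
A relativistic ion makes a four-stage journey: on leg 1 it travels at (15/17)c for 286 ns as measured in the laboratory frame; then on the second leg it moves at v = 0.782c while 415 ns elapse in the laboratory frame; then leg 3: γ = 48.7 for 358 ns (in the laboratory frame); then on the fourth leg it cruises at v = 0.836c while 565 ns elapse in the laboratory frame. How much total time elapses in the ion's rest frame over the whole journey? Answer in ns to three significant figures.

τ = 711 ns

Leg 1: γ = 1/√(1 − (15/17)²) = 17/8 = 2.125; τ_1 = 286/2.125 = 134.6 ns.
Leg 2: γ = 1/√(1 − 0.782²) = 1/√0.3885 = 1.604; τ_2 = 415/1.604 = 258.7 ns.
Leg 3: γ = 48.7; τ_3 = 358/48.70 = 7.351 ns.
Leg 4: γ = 1/√(1 − 0.836²) = 1/√0.3011 = 1.822; τ_4 = 565/1.822 = 310.0 ns.
Total: 134.6 + 258.7 + 7.351 + 310.0 ns.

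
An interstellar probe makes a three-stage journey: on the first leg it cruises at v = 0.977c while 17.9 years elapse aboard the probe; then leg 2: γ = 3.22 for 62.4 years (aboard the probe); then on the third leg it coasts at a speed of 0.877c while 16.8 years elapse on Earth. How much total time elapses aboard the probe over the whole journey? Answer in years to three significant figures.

τ = 88.4 years

Leg 1: 17.9 years is already measured aboard the probe.
Leg 2: 62.4 years is already measured aboard the probe.
Leg 3: γ = 1/√(1 − 0.877²) = 1/√0.2309 = 2.081; τ_3 = 16.8/2.081 = 8.072 years.
Total: 17.90 + 62.40 + 8.072 years.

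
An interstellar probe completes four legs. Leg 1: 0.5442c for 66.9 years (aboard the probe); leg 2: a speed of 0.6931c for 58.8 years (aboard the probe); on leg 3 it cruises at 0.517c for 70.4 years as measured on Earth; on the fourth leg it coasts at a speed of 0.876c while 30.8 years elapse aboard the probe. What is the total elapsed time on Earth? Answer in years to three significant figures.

Leg 1: γ = 1/√(1 − 0.5442²) = 1/√0.7038 = 1.192; Δt_1 = 1.192 × 66.9 = 79.74 years.
Leg 2: γ = 1/√(1 − 0.6931²) = 1/√0.5196 = 1.387; Δt_2 = 1.387 × 58.8 = 81.57 years.
Leg 3: 70.4 years is already measured on Earth.
Leg 4: γ = 1/√(1 − 0.876²) = 1/√0.2326 = 2.073; Δt_4 = 2.073 × 30.8 = 63.86 years.
Total: 79.74 + 81.57 + 70.40 + 63.86 years.

Δt = 296 years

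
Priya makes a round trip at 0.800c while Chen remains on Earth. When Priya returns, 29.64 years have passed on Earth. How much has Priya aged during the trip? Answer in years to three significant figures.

γ = 1/√(1 − 0.800²) = 5/3 ≈ 1.667
Priya's clock measures proper time along the trip: τ = Δt/γ = 29.64/1.667 years.

τ = 17.8 years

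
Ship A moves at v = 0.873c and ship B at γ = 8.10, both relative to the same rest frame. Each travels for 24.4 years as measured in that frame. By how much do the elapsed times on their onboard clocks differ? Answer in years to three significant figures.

|τ_A − τ_B| = 8.89 years

A: γ = 1/√(1 − 0.873²) = 1/√0.2379 = 2.050; τ_A = 24.4/2.050 = 11.90 years.
B: γ = 8.10; τ_B = 24.4/8.100 = 3.012 years.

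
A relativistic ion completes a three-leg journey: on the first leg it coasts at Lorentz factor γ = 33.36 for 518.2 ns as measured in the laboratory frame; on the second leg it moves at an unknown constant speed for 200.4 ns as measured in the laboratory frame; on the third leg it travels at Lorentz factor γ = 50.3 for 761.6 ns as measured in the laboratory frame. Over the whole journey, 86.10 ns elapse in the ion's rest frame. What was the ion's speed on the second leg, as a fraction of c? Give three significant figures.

Leg 1: γ = 33.36; τ_1 = 518.2/33.36 = 15.53 ns.
Leg 2: speed unknown; τ_2 = 200.4/γ_2.
Leg 3: γ = 50.3; τ_3 = 761.6/50.30 = 15.14 ns.
Total proper time: 15.53 + τ_2 + 15.14 = 86.10, so τ_2 = 86.10 − 30.67 = 55.43 ns.
γ_2 = 200.4/55.43 = 3.616; β = √(1 − 1/γ²) = √0.9235.

β = 0.961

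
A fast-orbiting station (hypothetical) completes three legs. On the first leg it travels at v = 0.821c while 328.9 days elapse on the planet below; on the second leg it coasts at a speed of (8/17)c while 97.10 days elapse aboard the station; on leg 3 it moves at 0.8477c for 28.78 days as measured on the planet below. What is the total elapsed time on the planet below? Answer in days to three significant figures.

Δt = 468 days

Leg 1: 328.9 days is already measured on the planet below.
Leg 2: γ = 1/√(1 − (8/17)²) = 17/15 ≈ 1.133; Δt_2 = 1.133 × 97.10 = 110.0 days.
Leg 3: 28.78 days is already measured on the planet below.
Total: 328.9 + 110.0 + 28.78 days.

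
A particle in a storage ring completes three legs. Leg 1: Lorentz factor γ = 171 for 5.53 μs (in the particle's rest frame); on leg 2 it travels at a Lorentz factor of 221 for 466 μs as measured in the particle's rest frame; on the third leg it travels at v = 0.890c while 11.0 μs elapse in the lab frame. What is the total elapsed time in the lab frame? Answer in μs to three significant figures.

Δt = 1.04×10⁵ μs

Leg 1: γ = 171; Δt_1 = 171.0 × 5.53 = 945.6 μs.
Leg 2: γ = 221; Δt_2 = 221.0 × 466 = 1.030×10⁵ μs.
Leg 3: 11.0 μs is already measured in the lab frame.
Total: 945.6 + 1.030×10⁵ + 11.00 μs.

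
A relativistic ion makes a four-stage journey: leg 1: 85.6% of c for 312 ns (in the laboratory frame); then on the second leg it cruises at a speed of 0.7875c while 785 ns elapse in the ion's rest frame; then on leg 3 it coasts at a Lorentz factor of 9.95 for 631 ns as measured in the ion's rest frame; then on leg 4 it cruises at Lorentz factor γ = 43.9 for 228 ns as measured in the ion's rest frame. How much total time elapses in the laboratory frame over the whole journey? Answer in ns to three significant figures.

Δt = 1.79×10⁴ ns

Leg 1: 312 ns is already measured in the laboratory frame.
Leg 2: γ = 1/√(1 − 0.7875²) = 1/√0.3798 = 1.623; Δt_2 = 1.623 × 785 = 1274 ns.
Leg 3: γ = 9.95; Δt_3 = 9.950 × 631 = 6278 ns.
Leg 4: γ = 43.9; Δt_4 = 43.90 × 228 = 1.001×10⁴ ns.
Total: 312.0 + 1274 + 6278 + 1.001×10⁴ ns.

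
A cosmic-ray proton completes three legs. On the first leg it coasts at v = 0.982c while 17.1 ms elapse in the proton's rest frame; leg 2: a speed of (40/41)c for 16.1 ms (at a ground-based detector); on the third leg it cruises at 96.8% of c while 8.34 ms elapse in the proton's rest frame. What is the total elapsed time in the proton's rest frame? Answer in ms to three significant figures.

Leg 1: 17.1 ms is already measured in the proton's rest frame.
Leg 2: γ = 1/√(1 − (40/41)²) = 41/9 ≈ 4.556; τ_2 = 16.1/4.556 = 3.534 ms.
Leg 3: 8.34 ms is already measured in the proton's rest frame.
Total: 17.10 + 3.534 + 8.340 ms.

τ = 29.0 ms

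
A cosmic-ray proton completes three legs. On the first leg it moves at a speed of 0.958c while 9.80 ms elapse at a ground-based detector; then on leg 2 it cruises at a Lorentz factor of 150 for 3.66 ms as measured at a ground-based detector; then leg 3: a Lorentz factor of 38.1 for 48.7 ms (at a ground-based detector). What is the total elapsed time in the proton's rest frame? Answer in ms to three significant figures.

Leg 1: γ = 1/√(1 − 0.958²) = 1/√0.08224 = 3.487; τ_1 = 9.80/3.487 = 2.810 ms.
Leg 2: γ = 150; τ_2 = 3.66/150.0 = 0.02440 ms.
Leg 3: γ = 38.1; τ_3 = 48.7/38.10 = 1.278 ms.
Total: 2.810 + 0.02440 + 1.278 ms.

τ = 4.11 ms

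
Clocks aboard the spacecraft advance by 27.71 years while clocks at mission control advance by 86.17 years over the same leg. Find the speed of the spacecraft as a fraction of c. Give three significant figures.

β = 0.947

The proper time is measured aboard the spacecraft (both events occur at the spacecraft's location); Δt is measured at mission control. γ = Δt/τ = 86.17/27.71 = 3.110.
β = √(1 − 1/γ²) = √(1 − 0.1034) = √0.8966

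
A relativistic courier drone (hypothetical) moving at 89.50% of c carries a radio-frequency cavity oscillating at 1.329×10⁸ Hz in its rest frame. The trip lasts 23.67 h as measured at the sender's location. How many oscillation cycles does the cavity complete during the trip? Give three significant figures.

N = 5.05×10¹²

β = 0.8950; γ = 1/√(1 − 0.8950²) = 1/√0.1990 = 2.242
The oscillator's own cycle count is N = f × τ where τ is the proper time aboard the drone. τ = Δt/γ = 23.67/2.242 = 10.56 h = 3.801×10⁴ s.
N = 1.329×10⁸ × 3.801×10⁴ = 5.052×10¹².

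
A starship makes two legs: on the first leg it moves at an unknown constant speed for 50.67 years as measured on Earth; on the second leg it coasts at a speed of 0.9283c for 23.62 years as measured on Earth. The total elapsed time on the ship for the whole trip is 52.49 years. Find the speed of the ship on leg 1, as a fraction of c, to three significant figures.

Leg 1: speed unknown; τ_1 = 50.67/γ_1.
Leg 2: γ = 1/√(1 − 0.9283²) = 1/√0.1383 = 2.689; τ_2 = 23.62/2.689 = 8.783 years.
Total proper time: τ_1 + 8.783 = 52.49, so τ_1 = 52.49 − 8.783 = 43.71 years.
γ_1 = 50.67/43.71 = 1.159; β = √(1 − 1/γ²) = √0.2559.

β = 0.506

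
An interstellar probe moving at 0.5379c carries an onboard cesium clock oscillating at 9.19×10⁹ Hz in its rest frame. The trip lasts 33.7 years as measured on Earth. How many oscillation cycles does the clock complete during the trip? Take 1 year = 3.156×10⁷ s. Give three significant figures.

γ = 1/√(1 − 0.5379²) = 1/√0.7107 = 1.186
The oscillator's own cycle count is N = f × τ where τ is the proper time aboard the probe. τ = Δt/γ = 33.7/1.186 = 28.41 years = 8.966×10⁸ s.
N = 9.19×10⁹ × 8.966×10⁸ = 8.240×10¹⁸.

N = 8.24×10¹⁸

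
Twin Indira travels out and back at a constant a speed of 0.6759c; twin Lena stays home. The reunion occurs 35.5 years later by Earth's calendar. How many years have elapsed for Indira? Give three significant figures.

γ = 1/√(1 − 0.6759²) = 1/√0.5432 = 1.357
Indira's clock measures proper time along the trip: τ = Δt/γ = 35.5/1.357 years.

τ = 26.2 years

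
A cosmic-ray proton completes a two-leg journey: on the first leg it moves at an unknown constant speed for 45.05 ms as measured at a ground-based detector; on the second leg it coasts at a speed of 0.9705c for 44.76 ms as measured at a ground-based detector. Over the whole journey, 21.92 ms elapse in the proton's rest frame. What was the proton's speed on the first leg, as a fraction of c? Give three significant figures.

Leg 1: speed unknown; τ_1 = 45.05/γ_1.
Leg 2: γ = 1/√(1 − 0.9705²) = 1/√0.05813 = 4.148; τ_2 = 44.76/4.148 = 10.79 ms.
Total proper time: τ_1 + 10.79 = 21.92, so τ_1 = 21.92 − 10.79 = 11.13 ms.
γ_1 = 45.05/11.13 = 4.048; β = √(1 − 1/γ²) = √0.9390.

β = 0.969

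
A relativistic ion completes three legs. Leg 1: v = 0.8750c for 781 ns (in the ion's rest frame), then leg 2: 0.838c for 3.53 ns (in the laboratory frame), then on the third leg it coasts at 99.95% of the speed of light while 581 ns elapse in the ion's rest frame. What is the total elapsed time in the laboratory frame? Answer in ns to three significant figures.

Leg 1: γ = 1/√(1 − 0.8750²) = 1/√0.2344 = 2.066; Δt_1 = 2.066 × 781 = 1613 ns.
Leg 2: 3.53 ns is already measured in the laboratory frame.
Leg 3: β = 0.9995; γ = 1/√(1 − 0.9995²) = 1/√9.997×10⁻⁴ = 31.63; Δt_3 = 31.63 × 581 = 1.838×10⁴ ns.
Total: 1613 + 3.530 + 1.838×10⁴ ns.

Δt = 2.00×10⁴ ns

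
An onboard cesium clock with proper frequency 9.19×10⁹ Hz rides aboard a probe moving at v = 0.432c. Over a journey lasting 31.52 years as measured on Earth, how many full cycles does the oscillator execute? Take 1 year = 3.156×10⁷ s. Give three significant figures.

N = 8.24×10¹⁸

γ = 1/√(1 − 0.432²) = 1/√0.8134 = 1.109
The oscillator's own cycle count is N = f × τ where τ is the proper time aboard the probe. τ = Δt/γ = 31.52/1.109 = 28.43 years = 8.972×10⁸ s.
N = 9.19×10⁹ × 8.972×10⁸ = 8.245×10¹⁸.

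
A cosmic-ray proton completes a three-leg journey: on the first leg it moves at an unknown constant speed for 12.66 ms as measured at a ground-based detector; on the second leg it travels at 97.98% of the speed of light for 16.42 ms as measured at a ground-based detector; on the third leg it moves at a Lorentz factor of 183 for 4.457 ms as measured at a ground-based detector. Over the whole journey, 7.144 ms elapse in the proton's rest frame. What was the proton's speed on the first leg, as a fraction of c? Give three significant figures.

Leg 1: speed unknown; τ_1 = 12.66/γ_1.
Leg 2: β = 0.9798; γ = 1/√(1 − 0.9798²) = 1/√0.03999 = 5.001; τ_2 = 16.42/5.001 = 3.284 ms.
Leg 3: γ = 183; τ_3 = 4.457/183.0 = 0.02436 ms.
Total proper time: τ_1 + 3.284 + 0.02436 = 7.144, so τ_1 = 7.144 − 3.308 = 3.836 ms.
γ_1 = 12.66/3.836 = 3.300; β = √(1 − 1/γ²) = √0.9082.

β = 0.953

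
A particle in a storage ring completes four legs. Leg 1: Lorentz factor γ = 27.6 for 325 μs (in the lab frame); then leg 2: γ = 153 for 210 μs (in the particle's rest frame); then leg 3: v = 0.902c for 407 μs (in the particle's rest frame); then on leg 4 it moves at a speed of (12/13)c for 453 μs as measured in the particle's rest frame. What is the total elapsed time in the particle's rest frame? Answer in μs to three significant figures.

τ = 1080 μs

Leg 1: γ = 27.6; τ_1 = 325/27.60 = 11.78 μs.
Leg 2: 210 μs is already measured in the particle's rest frame.
Leg 3: 407 μs is already measured in the particle's rest frame.
Leg 4: 453 μs is already measured in the particle's rest frame.
Total: 11.78 + 210.0 + 407.0 + 453.0 μs.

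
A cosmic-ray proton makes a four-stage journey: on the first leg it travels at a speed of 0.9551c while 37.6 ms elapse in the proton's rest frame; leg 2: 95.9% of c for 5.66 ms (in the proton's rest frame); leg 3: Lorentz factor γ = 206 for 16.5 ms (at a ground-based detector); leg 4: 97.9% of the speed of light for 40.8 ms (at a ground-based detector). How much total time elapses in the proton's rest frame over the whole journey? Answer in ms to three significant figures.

Leg 1: 37.6 ms is already measured in the proton's rest frame.
Leg 2: 5.66 ms is already measured in the proton's rest frame.
Leg 3: γ = 206; τ_3 = 16.5/206.0 = 0.08010 ms.
Leg 4: β = 0.979; γ = 1/√(1 − 0.979²) = 1/√0.04156 = 4.905; τ_4 = 40.8/4.905 = 8.317 ms.
Total: 37.60 + 5.660 + 0.08010 + 8.317 ms.

τ = 51.7 ms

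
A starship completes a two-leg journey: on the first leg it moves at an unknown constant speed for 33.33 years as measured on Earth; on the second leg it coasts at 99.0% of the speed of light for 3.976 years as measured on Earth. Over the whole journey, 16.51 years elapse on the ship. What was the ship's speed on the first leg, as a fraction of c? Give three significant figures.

β = 0.878

Leg 1: speed unknown; τ_1 = 33.33/γ_1.
Leg 2: β = 0.990; γ = 1/√(1 − 0.990²) = 1/√0.01990 = 7.089; τ_2 = 3.976/7.089 = 0.5609 years.
Total proper time: τ_1 + 0.5609 = 16.51, so τ_1 = 16.51 − 0.5609 = 15.95 years.
γ_1 = 33.33/15.95 = 2.090; β = √(1 − 1/γ²) = √0.7710.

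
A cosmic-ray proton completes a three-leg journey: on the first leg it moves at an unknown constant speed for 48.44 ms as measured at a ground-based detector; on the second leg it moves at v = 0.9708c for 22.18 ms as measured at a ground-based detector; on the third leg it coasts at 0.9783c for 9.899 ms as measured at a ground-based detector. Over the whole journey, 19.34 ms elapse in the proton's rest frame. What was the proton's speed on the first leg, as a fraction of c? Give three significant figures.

β = 0.969

Leg 1: speed unknown; τ_1 = 48.44/γ_1.
Leg 2: γ = 1/√(1 − 0.9708²) = 1/√0.05755 = 4.169; τ_2 = 22.18/4.169 = 5.321 ms.
Leg 3: γ = 1/√(1 − 0.9783²) = 1/√0.04293 = 4.826; τ_3 = 9.899/4.826 = 2.051 ms.
Total proper time: τ_1 + 5.321 + 2.051 = 19.34, so τ_1 = 19.34 − 7.372 = 11.97 ms.
γ_1 = 48.44/11.97 = 4.047; β = √(1 − 1/γ²) = √0.9390.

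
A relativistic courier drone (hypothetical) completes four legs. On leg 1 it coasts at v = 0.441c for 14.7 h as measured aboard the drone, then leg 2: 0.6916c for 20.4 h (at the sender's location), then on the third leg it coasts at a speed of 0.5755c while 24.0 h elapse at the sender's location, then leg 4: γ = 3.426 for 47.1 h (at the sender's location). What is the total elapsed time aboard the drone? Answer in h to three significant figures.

Leg 1: 14.7 h is already measured aboard the drone.
Leg 2: γ = 1/√(1 − 0.6916²) = 1/√0.5217 = 1.385; τ_2 = 20.4/1.385 = 14.73 h.
Leg 3: γ = 1/√(1 − 0.5755²) = 1/√0.6688 = 1.223; τ_3 = 24.0/1.223 = 19.63 h.
Leg 4: γ = 3.426; τ_4 = 47.1/3.426 = 13.75 h.
Total: 14.70 + 14.73 + 19.63 + 13.75 h.

τ = 62.8 h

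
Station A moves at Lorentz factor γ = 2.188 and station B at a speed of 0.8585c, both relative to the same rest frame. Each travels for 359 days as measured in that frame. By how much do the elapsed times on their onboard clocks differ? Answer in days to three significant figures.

|τ_A − τ_B| = 20.0 days

A: γ = 2.188; τ_A = 359/2.188 = 164.1 days.
B: γ = 1/√(1 − 0.8585²) = 1/√0.2630 = 1.950; τ_B = 359/1.950 = 184.1 days.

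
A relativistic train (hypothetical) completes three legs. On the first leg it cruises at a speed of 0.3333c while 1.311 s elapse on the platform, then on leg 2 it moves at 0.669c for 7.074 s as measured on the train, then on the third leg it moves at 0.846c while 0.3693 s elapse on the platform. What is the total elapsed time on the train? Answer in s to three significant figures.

τ = 8.51 s

Leg 1: γ = 1/√(1 − 0.3333²) = 1/√0.8889 = 1.061; τ_1 = 1.311/1.061 = 1.236 s.
Leg 2: 7.074 s is already measured on the train.
Leg 3: γ = 1/√(1 − 0.846²) = 1/√0.2843 = 1.876; τ_3 = 0.3693/1.876 = 0.1969 s.
Total: 1.236 + 7.074 + 0.1969 s.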